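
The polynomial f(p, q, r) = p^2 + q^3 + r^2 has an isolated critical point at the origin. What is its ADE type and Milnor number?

The Hessian of f at 0 has rank 2. Corank 1: A-series; mu = 2 gives A_2.

Type A2, Milnor number mu = 2.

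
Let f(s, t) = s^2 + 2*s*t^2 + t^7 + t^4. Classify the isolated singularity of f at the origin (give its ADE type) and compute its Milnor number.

Type A_{6}, Milnor number mu = 6.

The Hessian of f at 0 has rank 1. Corank 1: A-series; mu = 6 gives A_6.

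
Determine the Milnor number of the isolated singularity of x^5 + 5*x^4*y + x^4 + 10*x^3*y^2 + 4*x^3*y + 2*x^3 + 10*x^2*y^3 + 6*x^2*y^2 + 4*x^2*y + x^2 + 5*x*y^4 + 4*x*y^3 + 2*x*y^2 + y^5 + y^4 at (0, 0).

The Hessian of f at 0 has rank 1. Corank 1: A-series; mu = 4 gives A_4.

4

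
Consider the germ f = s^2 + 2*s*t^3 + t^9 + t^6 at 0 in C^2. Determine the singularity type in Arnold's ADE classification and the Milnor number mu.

Type A8, Milnor number mu = 8.

The Hessian of f at 0 has rank 1. Corank 1: A-series; mu = 8 gives A_8.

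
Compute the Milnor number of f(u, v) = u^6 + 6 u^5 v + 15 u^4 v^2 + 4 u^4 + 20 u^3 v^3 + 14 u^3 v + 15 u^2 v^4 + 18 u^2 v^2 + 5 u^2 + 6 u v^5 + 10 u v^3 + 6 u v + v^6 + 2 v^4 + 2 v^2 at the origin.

1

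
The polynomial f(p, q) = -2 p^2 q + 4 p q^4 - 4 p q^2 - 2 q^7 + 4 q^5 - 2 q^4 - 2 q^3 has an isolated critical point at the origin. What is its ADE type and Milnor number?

Type D5, Milnor number mu = 5.

The Hessian of f at 0 is [[0, 0], [0, 0]] with rank 0, so corank 2. A Groebner basis of the Jacobian ideal J(f) in C{p,q} is {p^3 - p^2/4 + q^2/4, p^2/4 + q^3 - q^2/4, p*q + q^2}; counting standard monomials gives mu = 5. Corank 2; j^3 = -2*q*(p + q)^2 has shape L^2 M (L != M), so D-series; mu = 5 gives D_5.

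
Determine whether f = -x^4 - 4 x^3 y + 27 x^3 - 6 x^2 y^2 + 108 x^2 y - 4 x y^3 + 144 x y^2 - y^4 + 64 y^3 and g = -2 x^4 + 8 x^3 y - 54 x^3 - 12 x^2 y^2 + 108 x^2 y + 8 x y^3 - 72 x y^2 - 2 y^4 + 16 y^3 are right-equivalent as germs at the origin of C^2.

Yes.

The Hessian of f at 0 is [[0, 0], [0, 0]] with rank 0, so corank 2. A Groebner basis of the Jacobian ideal J(f) in C{x,y} is {y^4, x*y^2 + 11*y^3/9, x^2 + 8*x*y/3 + 16*y^2/9}; counting standard monomials gives mu = 6. Corank 2; j^3 = (3*x + 4*y)^3 is a perfect cube, so E-series; the 4-jet and mu = 6 give E_6. The Hessian of g at 0 is [[0, 0], [0, 0]] with rank 0, so corank 2. A Groebner basis of the Jacobian ideal J(g) in C{x,y} is {y^4, x*y^2 - 7*y^3/9, x^2 - 4*x*y/3 + 4*y^2/9}; counting standard monomials gives mu = 6. Corank 2; j^3 = -2*(3*x - 2*y)^3 is a perfect cube, so E-series; the 4-jet and mu = 6 give E_6. Both have type E_6, hence right-equivalent.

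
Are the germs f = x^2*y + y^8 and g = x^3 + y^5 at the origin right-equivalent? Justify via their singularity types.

No.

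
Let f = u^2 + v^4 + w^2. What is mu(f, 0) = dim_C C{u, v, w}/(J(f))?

3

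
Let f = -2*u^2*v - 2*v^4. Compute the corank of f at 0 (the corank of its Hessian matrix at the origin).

The Hessian at 0 is [[0, 0], [0, 0]] of rank 0; hence corank 2.

2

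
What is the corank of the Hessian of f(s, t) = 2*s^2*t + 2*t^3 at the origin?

2

The Hessian at 0 is [[0, 0], [0, 0]] of rank 0; hence corank 2.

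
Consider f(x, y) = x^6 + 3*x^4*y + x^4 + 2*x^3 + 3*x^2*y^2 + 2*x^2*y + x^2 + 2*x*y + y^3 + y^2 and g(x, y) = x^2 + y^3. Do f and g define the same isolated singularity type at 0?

Yes.

The Hessian of f at 0 has rank 1. Corank 1: A-series; mu = 2 gives A_2. The Hessian of g at 0 has rank 1. Corank 1: A-series; mu = 2 gives A_2. Both have type A_2, hence right-equivalent.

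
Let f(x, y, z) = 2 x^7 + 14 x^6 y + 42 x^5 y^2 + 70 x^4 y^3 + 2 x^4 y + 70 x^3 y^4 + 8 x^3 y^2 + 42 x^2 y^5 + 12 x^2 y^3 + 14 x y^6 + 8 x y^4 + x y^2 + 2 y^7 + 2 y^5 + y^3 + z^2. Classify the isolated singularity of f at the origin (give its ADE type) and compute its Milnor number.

The Hessian of f at 0 has rank 1. Corank 2; j^3 = y^2*(x + y) has shape L^2 M (L != M), so D-series; mu = 8 gives D_8.

Type D_8, Milnor number mu = 8.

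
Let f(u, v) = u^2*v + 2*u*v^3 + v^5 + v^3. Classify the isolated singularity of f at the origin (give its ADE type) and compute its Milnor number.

Type D_4, Milnor number mu = 4.

The Hessian of f at 0 has rank 0. Corank 2; j^3 = v*(u^2 + v^2) splits into three distinct lines over C (the quadratic factor has nonzero discriminant), so D_4.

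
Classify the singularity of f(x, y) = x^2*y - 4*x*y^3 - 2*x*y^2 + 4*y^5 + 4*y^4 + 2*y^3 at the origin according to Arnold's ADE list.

The Hessian of f at 0 is [[0, 0], [0, 0]] with rank 0, so corank 2. A Groebner basis of the Jacobian ideal J(f) in C{x,y} is {y^3, x^2 + 2*y^2, x*y - y^2}; counting standard monomials gives mu = 4. Corank 2; j^3 = y*(x^2 - 2*x*y + 2*y^2) splits into three distinct lines over C (the quadratic factor has nonzero discriminant), so D_4.

D4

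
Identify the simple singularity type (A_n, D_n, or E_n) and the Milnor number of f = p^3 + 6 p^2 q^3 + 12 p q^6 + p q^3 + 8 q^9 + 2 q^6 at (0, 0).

Type E_{7}, Milnor number mu = 7.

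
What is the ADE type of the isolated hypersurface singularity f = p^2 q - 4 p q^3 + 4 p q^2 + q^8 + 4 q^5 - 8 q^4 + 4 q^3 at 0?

The Hessian of f at 0 has rank 0. Corank 2; j^3 = q*(p + 2*q)^2 has shape L^2 M (L != M), so D-series; mu = 9 gives D_9.

D9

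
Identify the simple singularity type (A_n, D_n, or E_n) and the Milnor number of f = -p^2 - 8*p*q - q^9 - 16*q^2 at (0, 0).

Type A8, Milnor number mu = 8.

The Hessian of f at 0 has rank 1. Corank 1: A-series; mu = 8 gives A_8.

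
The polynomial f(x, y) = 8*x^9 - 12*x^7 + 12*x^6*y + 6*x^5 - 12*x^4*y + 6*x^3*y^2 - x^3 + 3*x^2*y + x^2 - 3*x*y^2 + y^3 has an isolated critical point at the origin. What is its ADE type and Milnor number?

Type A_2, Milnor number mu = 2.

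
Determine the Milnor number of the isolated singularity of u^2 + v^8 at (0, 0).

The Hessian of f at 0 has rank 1. Corank 1: A-series; mu = 7 gives A_7.

7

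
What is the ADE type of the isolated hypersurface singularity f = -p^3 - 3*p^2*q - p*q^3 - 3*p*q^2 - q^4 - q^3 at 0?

E_7

The Hessian of f at 0 is [[0, 0], [0, 0]] with rank 0, so corank 2. A Groebner basis of the Jacobian ideal J(f) in C{p,q} is {p^3 + 3*p^2*q + 6*p^2 + 12*p*q + 6*q^2, -3*p^2 + p*q^2 - 6*p*q - 3*q^2, 3*p^2 + 6*p*q + q^3 + 3*q^2}; counting standard monomials gives mu = 7. Corank 2; j^3 = -(p + q)^3 is a perfect cube, so E-series; the 4-jet and mu = 7 give E_7.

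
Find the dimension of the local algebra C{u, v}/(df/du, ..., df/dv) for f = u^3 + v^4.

6

The Hessian of f at 0 is [[0, 0], [0, 0]] with rank 0, so corank 2. A Groebner basis of the Jacobian ideal J(f) in C{u,v} is {v^3, u^2}; counting standard monomials gives mu = 6. Corank 2; j^3 = u^3 is a perfect cube, so E-series; the 4-jet and mu = 6 give E_6.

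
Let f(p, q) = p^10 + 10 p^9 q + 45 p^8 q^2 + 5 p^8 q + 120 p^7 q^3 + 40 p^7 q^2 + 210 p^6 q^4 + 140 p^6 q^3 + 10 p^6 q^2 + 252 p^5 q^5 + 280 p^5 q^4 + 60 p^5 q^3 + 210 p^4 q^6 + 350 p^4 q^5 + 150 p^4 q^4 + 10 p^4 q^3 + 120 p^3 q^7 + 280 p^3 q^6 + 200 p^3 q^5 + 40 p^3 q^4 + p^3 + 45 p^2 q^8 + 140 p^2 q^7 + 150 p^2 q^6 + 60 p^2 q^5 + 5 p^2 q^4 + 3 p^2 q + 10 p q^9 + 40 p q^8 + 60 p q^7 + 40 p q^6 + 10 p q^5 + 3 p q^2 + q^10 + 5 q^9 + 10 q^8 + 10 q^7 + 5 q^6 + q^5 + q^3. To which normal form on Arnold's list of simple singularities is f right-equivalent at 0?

The Hessian of f at 0 has rank 0. Corank 2; j^3 = (p + q)^3 is a perfect cube, so E-series; the 5-jet and mu = 8 give E_8.

E8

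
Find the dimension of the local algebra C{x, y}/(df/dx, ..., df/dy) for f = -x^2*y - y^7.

8

The Hessian of f at 0 has rank 0. Corank 2; j^3 = -x^2*y has shape L^2 M (L != M), so D-series; mu = 8 gives D_8.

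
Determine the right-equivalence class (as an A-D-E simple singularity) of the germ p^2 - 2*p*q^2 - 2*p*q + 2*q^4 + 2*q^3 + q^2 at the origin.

The Hessian of f at 0 has rank 1. Corank 1: A-series; mu = 3 gives A_3.

A_{3}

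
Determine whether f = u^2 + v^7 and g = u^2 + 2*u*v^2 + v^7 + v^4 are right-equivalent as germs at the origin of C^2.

Yes.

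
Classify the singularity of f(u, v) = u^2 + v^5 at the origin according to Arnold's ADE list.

The Hessian of f at 0 has rank 1. Corank 1: A-series; mu = 4 gives A_4.

A_{4}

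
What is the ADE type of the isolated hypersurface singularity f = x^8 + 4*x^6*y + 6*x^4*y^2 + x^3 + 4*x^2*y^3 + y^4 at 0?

The Hessian of f at 0 is [[0, 0], [0, 0]] with rank 0, so corank 2. A Groebner basis of the Jacobian ideal J(f) in C{x,y} is {y^3, x^2}; counting standard monomials gives mu = 6. Corank 2; j^3 = x^3 is a perfect cube, so E-series; the 4-jet and mu = 6 give E_6.

E_{6}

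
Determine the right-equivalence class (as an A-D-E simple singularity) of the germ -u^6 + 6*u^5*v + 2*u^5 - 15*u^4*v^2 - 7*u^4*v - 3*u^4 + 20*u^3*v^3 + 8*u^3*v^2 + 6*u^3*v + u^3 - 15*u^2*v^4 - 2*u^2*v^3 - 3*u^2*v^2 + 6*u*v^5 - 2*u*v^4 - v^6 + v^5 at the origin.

E_8

The Hessian of f at 0 has rank 0. Corank 2; j^3 = u^3 is a perfect cube, so E-series; the 5-jet and mu = 8 give E_8.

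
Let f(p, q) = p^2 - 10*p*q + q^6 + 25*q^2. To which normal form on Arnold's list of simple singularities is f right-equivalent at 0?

The Hessian of f at 0 is [[2, -10], [-10, 50]] with rank 1, so corank 1. A Groebner basis of the Jacobian ideal J(f) in C{p,q} is {q^5, p - 5*q}; counting standard monomials gives mu = 5. Corank 1: A-series; mu = 5 gives A_5.

A_{5}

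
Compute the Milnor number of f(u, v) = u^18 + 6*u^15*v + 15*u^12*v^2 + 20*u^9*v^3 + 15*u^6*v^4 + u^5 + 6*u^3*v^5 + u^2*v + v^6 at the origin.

The Hessian of f at 0 has rank 0. Corank 2; j^3 = u^2*v has shape L^2 M (L != M), so D-series; mu = 7 gives D_7.

7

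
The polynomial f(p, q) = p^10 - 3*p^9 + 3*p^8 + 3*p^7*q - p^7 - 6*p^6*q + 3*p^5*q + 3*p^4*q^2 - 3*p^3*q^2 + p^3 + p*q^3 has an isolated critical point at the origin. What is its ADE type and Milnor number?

The Hessian of f at 0 is [[0, 0], [0, 0]] with rank 0, so corank 2. A Groebner basis of the Jacobian ideal J(f) in C{p,q} is {p^3, p*q^2, 3*p^2 + q^3}; counting standard monomials gives mu = 7. Corank 2; j^3 = p^3 is a perfect cube, so E-series; the 4-jet and mu = 7 give E_7.

Type E_7, Milnor number mu = 7.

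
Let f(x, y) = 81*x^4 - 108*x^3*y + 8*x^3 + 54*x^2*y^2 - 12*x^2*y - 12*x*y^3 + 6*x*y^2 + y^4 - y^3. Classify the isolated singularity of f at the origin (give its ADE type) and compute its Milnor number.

The Hessian of f at 0 has rank 0. Corank 2; j^3 = (2*x - y)^3 is a perfect cube, so E-series; the 4-jet and mu = 6 give E_6.

Type E6, Milnor number mu = 6.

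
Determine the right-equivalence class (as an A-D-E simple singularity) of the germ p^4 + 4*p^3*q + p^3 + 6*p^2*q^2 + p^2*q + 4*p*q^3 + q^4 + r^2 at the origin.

D5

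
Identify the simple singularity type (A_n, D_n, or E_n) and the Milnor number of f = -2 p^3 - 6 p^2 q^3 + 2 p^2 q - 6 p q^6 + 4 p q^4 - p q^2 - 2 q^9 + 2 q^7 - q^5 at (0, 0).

Type D4, Milnor number mu = 4.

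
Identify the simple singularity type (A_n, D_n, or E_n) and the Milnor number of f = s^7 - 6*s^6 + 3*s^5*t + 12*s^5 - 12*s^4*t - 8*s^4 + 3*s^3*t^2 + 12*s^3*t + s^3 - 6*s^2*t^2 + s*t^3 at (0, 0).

Type E7, Milnor number mu = 7.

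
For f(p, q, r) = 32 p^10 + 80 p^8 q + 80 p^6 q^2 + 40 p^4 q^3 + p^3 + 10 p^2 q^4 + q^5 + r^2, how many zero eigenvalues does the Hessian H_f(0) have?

The Hessian at 0 is [[0, 0, 0], [0, 0, 0], [0, 0, 2]] of rank 1; hence corank 2.

2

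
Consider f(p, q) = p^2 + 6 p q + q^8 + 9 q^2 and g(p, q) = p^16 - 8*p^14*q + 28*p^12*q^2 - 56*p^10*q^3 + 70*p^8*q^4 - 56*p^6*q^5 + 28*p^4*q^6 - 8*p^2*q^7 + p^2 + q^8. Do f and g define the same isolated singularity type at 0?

Yes.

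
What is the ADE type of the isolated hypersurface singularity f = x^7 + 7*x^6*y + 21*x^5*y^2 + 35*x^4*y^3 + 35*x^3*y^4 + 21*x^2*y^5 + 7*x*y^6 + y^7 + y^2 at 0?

The Hessian of f at 0 is [[0, 0], [0, 2]] with rank 1, so corank 1. A Groebner basis of the Jacobian ideal J(f) in C{x,y} is {x^6, y}; counting standard monomials gives mu = 6. Corank 1: A-series; mu = 6 gives A_6.

A_{6}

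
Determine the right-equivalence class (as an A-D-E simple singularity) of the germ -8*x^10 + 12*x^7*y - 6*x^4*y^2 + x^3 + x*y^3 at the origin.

The Hessian of f at 0 is [[0, 0], [0, 0]] with rank 0, so corank 2. A Groebner basis of the Jacobian ideal J(f) in C{x,y} is {x^3, x*y^2, 3*x^2 + y^3}; counting standard monomials gives mu = 7. Corank 2; j^3 = x^3 is a perfect cube, so E-series; the 4-jet and mu = 7 give E_7.

E_7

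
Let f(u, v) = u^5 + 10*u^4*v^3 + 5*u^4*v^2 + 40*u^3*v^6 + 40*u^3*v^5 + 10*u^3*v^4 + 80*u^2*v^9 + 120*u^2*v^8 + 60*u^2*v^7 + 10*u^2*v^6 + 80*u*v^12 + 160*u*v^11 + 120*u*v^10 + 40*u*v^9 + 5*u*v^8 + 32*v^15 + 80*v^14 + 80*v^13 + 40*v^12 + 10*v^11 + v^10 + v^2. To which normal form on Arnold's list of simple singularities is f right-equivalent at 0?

A_4

The Hessian of f at 0 is [[0, 0], [0, 2]] with rank 1, so corank 1. A Groebner basis of the Jacobian ideal J(f) in C{u,v} is {u^4, v}; counting standard monomials gives mu = 4. Corank 1: A-series; mu = 4 gives A_4.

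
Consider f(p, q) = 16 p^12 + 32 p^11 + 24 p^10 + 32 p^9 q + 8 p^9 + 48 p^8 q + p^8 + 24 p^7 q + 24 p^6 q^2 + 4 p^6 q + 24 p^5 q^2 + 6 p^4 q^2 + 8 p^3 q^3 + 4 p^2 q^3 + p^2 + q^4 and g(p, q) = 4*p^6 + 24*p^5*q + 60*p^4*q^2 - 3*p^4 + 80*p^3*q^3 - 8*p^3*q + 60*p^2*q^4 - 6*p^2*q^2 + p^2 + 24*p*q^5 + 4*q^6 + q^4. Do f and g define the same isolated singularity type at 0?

Yes.

The Hessian of f at 0 has rank 1. Corank 1: A-series; mu = 3 gives A_3. The Hessian of g at 0 has rank 1. Corank 1: A-series; mu = 3 gives A_3. Both have type A_3, hence right-equivalent.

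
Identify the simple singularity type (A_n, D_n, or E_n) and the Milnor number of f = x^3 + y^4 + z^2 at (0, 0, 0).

Type E6, Milnor number mu = 6.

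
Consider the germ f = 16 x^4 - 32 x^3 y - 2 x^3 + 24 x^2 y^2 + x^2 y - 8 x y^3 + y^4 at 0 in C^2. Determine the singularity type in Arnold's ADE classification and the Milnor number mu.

Type D5, Milnor number mu = 5.

The Hessian of f at 0 is [[0, 0], [0, 0]] with rank 0, so corank 2. A Groebner basis of the Jacobian ideal J(f) in C{x,y} is {x*y^2, x*y/8 + y^3, x^2 - x*y/2}; counting standard monomials gives mu = 5. Corank 2; j^3 = -x^2*(2*x - y) has shape L^2 M (L != M), so D-series; mu = 5 gives D_5.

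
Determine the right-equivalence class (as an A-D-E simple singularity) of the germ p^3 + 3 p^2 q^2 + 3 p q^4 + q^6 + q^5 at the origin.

E_8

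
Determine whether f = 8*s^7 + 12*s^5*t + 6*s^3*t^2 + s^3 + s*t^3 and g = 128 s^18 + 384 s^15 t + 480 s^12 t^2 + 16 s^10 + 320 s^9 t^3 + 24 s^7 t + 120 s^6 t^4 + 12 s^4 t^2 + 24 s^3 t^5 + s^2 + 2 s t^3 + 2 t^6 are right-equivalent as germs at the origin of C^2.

No.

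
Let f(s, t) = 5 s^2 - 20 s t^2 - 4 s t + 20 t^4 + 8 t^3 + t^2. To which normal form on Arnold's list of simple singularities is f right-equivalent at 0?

A_1

The Hessian of f at 0 has rank 2. Corank 0: nondegenerate Morse point, so A_1.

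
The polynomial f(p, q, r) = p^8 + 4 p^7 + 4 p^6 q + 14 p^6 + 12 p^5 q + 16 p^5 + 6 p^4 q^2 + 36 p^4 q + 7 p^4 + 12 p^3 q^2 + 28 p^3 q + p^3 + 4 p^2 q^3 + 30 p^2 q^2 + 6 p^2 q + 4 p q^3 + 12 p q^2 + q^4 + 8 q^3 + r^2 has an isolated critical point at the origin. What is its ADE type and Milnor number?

The Hessian of f at 0 has rank 1. Corank 2; j^3 = (p + 2*q)^3 is a perfect cube, so E-series; the 4-jet and mu = 6 give E_6.

Type E_{6}, Milnor number mu = 6.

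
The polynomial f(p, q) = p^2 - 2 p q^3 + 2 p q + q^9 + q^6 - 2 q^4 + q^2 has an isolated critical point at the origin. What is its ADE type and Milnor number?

Type A_8, Milnor number mu = 8.

The Hessian of f at 0 is [[2, 2], [2, 2]] with rank 1, so corank 1. A Groebner basis of the Jacobian ideal J(f) in C{p,q} is {p^2*q^2 + 2*p^2 + 3*p*q + q^2, p^3 + 3*p^2*q + 3*p*q^2 + p + q, -p + q^3 - q}; counting standard monomials gives mu = 8. Corank 1: A-series; mu = 8 gives A_8.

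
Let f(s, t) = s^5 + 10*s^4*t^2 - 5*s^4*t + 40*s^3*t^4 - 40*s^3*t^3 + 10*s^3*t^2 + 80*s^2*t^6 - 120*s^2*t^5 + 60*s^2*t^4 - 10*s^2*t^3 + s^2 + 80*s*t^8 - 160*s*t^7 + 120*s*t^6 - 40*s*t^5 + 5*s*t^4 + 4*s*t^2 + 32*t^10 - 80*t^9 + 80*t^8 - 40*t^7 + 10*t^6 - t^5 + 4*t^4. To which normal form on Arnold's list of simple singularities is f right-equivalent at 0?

A_{4}

The Hessian of f at 0 has rank 1. Corank 1: A-series; mu = 4 gives A_4.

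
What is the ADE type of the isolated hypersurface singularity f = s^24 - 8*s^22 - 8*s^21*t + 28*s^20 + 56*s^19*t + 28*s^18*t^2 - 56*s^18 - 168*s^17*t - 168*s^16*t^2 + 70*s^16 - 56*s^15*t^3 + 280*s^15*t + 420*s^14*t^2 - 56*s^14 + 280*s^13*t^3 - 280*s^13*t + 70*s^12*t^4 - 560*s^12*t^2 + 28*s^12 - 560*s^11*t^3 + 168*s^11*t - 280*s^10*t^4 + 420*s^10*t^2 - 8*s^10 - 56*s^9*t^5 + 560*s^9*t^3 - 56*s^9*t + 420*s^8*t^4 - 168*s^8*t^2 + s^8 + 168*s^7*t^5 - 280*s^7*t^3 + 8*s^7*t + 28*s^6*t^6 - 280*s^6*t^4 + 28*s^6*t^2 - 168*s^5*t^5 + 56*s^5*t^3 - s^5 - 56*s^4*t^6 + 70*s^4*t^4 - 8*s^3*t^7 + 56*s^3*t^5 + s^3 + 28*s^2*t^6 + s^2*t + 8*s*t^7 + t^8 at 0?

The Hessian of f at 0 is [[0, 0], [0, 0]] with rank 0, so corank 2. A Groebner basis of the Jacobian ideal J(f) in C{s,t} is {-s*t/8 + t^7, s*t^2, s^2 + s*t}; counting standard monomials gives mu = 9. Corank 2; j^3 = s^2*(s + t) has shape L^2 M (L != M), so D-series; mu = 9 gives D_9.

D_9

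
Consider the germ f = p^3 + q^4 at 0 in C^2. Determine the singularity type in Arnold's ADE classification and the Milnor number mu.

The Hessian of f at 0 is [[0, 0], [0, 0]] with rank 0, so corank 2. A Groebner basis of the Jacobian ideal J(f) in C{p,q} is {q^3, p^2}; counting standard monomials gives mu = 6. Corank 2; j^3 = p^3 is a perfect cube, so E-series; the 4-jet and mu = 6 give E_6.

Type E_6, Milnor number mu = 6.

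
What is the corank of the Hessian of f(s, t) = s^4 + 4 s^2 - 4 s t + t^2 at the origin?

Hessian at 0 has rank 1.

1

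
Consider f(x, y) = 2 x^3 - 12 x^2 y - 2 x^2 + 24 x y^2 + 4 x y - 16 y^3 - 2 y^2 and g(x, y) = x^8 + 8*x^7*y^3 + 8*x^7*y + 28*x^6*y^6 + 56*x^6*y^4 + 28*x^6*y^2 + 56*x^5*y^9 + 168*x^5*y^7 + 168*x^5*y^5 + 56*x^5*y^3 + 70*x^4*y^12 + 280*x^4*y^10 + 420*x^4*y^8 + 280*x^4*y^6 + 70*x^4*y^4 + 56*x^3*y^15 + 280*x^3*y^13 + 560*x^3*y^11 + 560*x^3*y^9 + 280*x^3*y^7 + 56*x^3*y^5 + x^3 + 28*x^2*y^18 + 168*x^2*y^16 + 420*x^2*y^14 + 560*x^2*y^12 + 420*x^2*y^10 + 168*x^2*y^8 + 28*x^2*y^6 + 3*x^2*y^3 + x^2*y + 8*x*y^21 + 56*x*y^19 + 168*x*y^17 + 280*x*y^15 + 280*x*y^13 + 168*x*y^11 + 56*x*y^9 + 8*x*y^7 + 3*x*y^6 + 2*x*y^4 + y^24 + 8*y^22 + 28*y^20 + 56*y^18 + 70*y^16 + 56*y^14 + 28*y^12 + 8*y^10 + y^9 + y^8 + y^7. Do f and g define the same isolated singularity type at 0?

The Hessian of f at 0 is [[-4, 4], [4, -4]] with rank 1, so corank 1. A Groebner basis of the Jacobian ideal J(f) in C{x,y} is {y^2, x - y}; counting standard monomials gives mu = 2. Corank 1: A-series; mu = 2 gives A_2. The Hessian of g at 0 is [[0, 0], [0, 0]] with rank 0, so corank 2. A Groebner basis of the Jacobian ideal J(g) in C{x,y} is {x^2*y^2, 8*x^2*y + x^2 + x*y^3, -8*x^2*y + x*y + y^4, x^3}; counting standard monomials gives mu = 9. Corank 2; j^3 = x^2*(x + y) has shape L^2 M (L != M), so D-series; mu = 9 gives D_9. f is A_2 but g is D_9, hence not right-equivalent.

No.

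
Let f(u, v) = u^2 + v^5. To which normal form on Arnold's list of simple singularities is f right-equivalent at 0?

The Hessian of f at 0 is [[2, 0], [0, 0]] with rank 1, so corank 1. A Groebner basis of the Jacobian ideal J(f) in C{u,v} is {v^4, u}; counting standard monomials gives mu = 4. Corank 1: A-series; mu = 4 gives A_4.

A_{4}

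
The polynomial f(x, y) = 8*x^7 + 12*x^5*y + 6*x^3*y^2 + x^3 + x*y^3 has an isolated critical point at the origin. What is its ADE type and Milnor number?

Type E7, Milnor number mu = 7.

The Hessian of f at 0 has rank 0. Corank 2; j^3 = x^3 is a perfect cube, so E-series; the 4-jet and mu = 7 give E_7.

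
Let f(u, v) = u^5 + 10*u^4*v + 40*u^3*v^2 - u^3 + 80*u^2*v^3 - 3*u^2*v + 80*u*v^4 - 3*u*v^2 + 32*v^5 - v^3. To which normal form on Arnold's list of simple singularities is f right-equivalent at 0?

E_8

The Hessian of f at 0 has rank 0. Corank 2; j^3 = -(u + v)^3 is a perfect cube, so E-series; the 5-jet and mu = 8 give E_8.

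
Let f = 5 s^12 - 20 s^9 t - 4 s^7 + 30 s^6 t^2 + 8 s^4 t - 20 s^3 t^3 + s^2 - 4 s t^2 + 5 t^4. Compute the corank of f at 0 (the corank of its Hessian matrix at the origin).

Hessian at 0 has rank 1.

1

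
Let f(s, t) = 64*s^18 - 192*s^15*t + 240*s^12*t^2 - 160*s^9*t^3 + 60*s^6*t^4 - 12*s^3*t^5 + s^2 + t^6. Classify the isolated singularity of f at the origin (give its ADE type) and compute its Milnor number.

The Hessian of f at 0 is [[2, 0], [0, 0]] with rank 1, so corank 1. A Groebner basis of the Jacobian ideal J(f) in C{s,t} is {t^5, s}; counting standard monomials gives mu = 5. Corank 1: A-series; mu = 5 gives A_5.

Type A5, Milnor number mu = 5.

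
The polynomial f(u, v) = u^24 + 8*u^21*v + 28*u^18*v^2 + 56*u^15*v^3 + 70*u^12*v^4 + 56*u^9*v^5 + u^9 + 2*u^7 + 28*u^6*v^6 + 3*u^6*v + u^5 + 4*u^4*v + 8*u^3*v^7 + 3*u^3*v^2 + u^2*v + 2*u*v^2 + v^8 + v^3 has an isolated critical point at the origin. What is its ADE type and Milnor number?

Type D9, Milnor number mu = 9.

The Hessian of f at 0 is [[0, 0], [0, 0]] with rank 0, so corank 2. A Groebner basis of the Jacobian ideal J(f) in C{u,v} is {u^2*v^2 - 8*u^2*v - u^2 - 16*u*v^2 - 3*u*v - 8*v^3 - 2*v^2, 16*u^2*v + 2*u^2 + u*v^3 + 32*u*v^2 + 5*u*v + 16*v^3 + 3*v^2, -24*u^2*v - 3*u^2 - 48*u*v^2 - 7*u*v + v^4 - 24*v^3 - 4*v^2, u^3 + 3*u^2*v + 3*u*v^2 + v^3}; counting standard monomials gives mu = 9. Corank 2; j^3 = v*(u + v)^2 has shape L^2 M (L != M), so D-series; mu = 9 gives D_9.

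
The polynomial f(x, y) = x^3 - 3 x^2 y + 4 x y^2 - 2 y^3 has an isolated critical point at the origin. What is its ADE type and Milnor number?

The Hessian of f at 0 has rank 0. Corank 2; j^3 = (x - y)*(x^2 - 2*x*y + 2*y^2) splits into three distinct lines over C (the quadratic factor has nonzero discriminant), so D_4.

Type D_4, Milnor number mu = 4.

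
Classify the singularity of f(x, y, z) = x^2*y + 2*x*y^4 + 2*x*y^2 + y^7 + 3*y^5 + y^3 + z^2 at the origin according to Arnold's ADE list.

D_{6}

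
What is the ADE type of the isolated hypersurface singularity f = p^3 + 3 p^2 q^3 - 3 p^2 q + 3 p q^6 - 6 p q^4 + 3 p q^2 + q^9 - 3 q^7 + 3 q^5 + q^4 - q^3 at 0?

The Hessian of f at 0 is [[0, 0], [0, 0]] with rank 0, so corank 2. A Groebner basis of the Jacobian ideal J(f) in C{p,q} is {q^3, p^2 - 2*p*q + q^2}; counting standard monomials gives mu = 6. Corank 2; j^3 = (p - q)^3 is a perfect cube, so E-series; the 4-jet and mu = 6 give E_6.

E_{6}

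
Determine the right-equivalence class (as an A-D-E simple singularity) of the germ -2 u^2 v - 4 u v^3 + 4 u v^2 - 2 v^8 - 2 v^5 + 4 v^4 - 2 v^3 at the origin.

The Hessian of f at 0 is [[0, 0], [0, 0]] with rank 0, so corank 2. A Groebner basis of the Jacobian ideal J(f) in C{u,v} is {u^4 + 6*u^3 - 14*u^2*v - u^2/2 + 21*u*v^2/2 + 7*u*v/2 - 3*v^2, u^3*v + 3*u^3 - 6*u^2*v - u^2/8 + 31*u*v^2/8 + 9*u*v/8 - v^2, u^3 + u^2*v^2 - u^2*v, u*v + v^3 - v^2}; counting standard monomials gives mu = 9. Corank 2; j^3 = -2*v*(u - v)^2 has shape L^2 M (L != M), so D-series; mu = 9 gives D_9.

D9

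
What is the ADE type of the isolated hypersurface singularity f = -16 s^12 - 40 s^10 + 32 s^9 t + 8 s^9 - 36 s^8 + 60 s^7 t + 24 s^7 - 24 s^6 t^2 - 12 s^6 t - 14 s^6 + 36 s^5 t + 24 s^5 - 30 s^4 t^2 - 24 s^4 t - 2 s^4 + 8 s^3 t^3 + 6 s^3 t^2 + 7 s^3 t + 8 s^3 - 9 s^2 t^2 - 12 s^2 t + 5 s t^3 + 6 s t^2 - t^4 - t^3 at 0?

E_7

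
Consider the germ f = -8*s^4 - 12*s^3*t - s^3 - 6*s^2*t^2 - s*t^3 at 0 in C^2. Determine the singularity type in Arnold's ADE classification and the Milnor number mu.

Type E7, Milnor number mu = 7.

The Hessian of f at 0 is [[0, 0], [0, 0]] with rank 0, so corank 2. A Groebner basis of the Jacobian ideal J(f) in C{s,t} is {3*s^2/4 + t^4 + t^3/4, s^3, s^2*t - s^2/4 - t^3/12, s^2 + s*t^2 + t^3/3}; counting standard monomials gives mu = 7. Corank 2; j^3 = -s^3 is a perfect cube, so E-series; the 4-jet and mu = 7 give E_7.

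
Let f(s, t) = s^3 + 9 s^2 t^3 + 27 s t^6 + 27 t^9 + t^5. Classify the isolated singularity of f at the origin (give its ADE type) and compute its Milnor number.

Type E_8, Milnor number mu = 8.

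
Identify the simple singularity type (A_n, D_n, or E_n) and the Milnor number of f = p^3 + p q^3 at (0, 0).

The Hessian of f at 0 is [[0, 0], [0, 0]] with rank 0, so corank 2. A Groebner basis of the Jacobian ideal J(f) in C{p,q} is {p^3, p*q^2, 3*p^2 + q^3}; counting standard monomials gives mu = 7. Corank 2; j^3 = p^3 is a perfect cube, so E-series; the 4-jet and mu = 7 give E_7.

Type E7, Milnor number mu = 7.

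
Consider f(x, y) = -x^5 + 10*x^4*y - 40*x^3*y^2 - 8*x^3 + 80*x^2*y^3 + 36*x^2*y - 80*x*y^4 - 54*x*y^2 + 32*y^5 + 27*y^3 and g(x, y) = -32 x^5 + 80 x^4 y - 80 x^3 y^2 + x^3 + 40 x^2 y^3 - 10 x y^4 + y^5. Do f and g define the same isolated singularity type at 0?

Yes.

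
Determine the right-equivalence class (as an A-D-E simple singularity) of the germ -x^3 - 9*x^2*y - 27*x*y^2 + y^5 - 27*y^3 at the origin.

E_{8}

The Hessian of f at 0 is [[0, 0], [0, 0]] with rank 0, so corank 2. A Groebner basis of the Jacobian ideal J(f) in C{x,y} is {y^4, x^2 + 6*x*y + 9*y^2}; counting standard monomials gives mu = 8. Corank 2; j^3 = -(x + 3*y)^3 is a perfect cube, so E-series; the 5-jet and mu = 8 give E_8.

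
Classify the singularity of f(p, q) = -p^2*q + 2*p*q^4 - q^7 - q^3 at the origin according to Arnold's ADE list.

D_4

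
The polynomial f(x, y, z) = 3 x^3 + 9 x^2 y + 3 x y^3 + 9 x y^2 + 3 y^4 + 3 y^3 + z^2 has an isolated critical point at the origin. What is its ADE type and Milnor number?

Type E_7, Milnor number mu = 7.

The Hessian of f at 0 has rank 1. Corank 2; j^3 = 3*(x + y)^3 is a perfect cube, so E-series; the 4-jet and mu = 7 give E_7.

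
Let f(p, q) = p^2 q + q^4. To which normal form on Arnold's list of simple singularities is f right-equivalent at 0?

The Hessian of f at 0 is [[0, 0], [0, 0]] with rank 0, so corank 2. A Groebner basis of the Jacobian ideal J(f) in C{p,q} is {p^3, p^2/4 + q^3, p*q}; counting standard monomials gives mu = 5. Corank 2; j^3 = p^2*q has shape L^2 M (L != M), so D-series; mu = 5 gives D_5.

D_5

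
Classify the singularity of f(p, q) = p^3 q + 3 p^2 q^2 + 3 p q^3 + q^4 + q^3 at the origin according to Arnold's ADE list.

The Hessian of f at 0 has rank 0. Corank 2; j^3 = q^3 is a perfect cube, so E-series; the 4-jet and mu = 7 give E_7.

E_{7}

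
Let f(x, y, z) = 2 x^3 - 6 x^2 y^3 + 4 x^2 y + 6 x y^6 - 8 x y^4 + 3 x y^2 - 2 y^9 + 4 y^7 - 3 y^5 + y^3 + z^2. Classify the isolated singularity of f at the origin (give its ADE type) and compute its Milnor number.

Type D4, Milnor number mu = 4.

The Hessian of f at 0 has rank 1. Corank 2; j^3 = (x + y)*(2*x^2 + 2*x*y + y^2) splits into three distinct lines over C (the quadratic factor has nonzero discriminant), so D_4.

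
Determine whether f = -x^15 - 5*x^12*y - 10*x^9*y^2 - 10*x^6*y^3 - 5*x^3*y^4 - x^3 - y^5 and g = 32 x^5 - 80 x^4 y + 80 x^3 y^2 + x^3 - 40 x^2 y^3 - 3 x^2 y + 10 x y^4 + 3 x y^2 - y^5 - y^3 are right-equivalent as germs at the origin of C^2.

Yes.

The Hessian of f at 0 has rank 0. Corank 2; j^3 = -x^3 is a perfect cube, so E-series; the 5-jet and mu = 8 give E_8. The Hessian of g at 0 has rank 0. Corank 2; j^3 = (x - y)^3 is a perfect cube, so E-series; the 5-jet and mu = 8 give E_8. Both have type E_8, hence right-equivalent.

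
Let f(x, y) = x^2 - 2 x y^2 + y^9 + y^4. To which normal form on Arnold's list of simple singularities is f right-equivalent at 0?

The Hessian of f at 0 has rank 1. Corank 1: A-series; mu = 8 gives A_8.

A_8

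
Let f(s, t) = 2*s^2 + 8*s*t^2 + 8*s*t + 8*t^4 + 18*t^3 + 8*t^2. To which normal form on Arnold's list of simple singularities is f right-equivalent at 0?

A_{2}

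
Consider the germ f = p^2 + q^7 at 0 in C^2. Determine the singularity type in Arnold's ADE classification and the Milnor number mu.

Type A_6, Milnor number mu = 6.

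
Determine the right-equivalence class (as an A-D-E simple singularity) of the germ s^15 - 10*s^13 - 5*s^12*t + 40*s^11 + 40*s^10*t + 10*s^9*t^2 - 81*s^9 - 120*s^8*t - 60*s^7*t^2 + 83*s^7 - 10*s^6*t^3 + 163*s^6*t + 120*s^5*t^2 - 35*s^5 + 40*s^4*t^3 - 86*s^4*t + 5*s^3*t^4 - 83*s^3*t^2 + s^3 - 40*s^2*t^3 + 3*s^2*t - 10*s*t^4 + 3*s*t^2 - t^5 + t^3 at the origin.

The Hessian of f at 0 is [[0, 0], [0, 0]] with rank 0, so corank 2. A Groebner basis of the Jacobian ideal J(f) in C{s,t} is {-7*s^2/2 + s*t^3 - 7*s*t - 7*t^2/2, 4*s^2 + 8*s*t + t^4 + 4*t^2, s^3 - 3*s*t^2 - 2*t^3, s^2*t + 2*s*t^2 + t^3}; counting standard monomials gives mu = 8. Corank 2; j^3 = (s + t)^3 is a perfect cube, so E-series; the 5-jet and mu = 8 give E_8.

E_{8}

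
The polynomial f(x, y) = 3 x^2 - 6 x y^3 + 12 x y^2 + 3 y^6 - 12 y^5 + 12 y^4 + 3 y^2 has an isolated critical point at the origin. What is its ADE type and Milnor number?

The Hessian of f at 0 has rank 2. Corank 0: nondegenerate Morse point, so A_1.

Type A_{1}, Milnor number mu = 1.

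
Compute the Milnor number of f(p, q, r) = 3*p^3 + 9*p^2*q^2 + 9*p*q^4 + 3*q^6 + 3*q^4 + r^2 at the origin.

6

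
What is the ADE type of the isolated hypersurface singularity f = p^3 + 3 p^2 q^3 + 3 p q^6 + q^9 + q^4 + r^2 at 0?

E_{6}

The Hessian of f at 0 has rank 1. Corank 2; j^3 = p^3 is a perfect cube, so E-series; the 4-jet and mu = 6 give E_6.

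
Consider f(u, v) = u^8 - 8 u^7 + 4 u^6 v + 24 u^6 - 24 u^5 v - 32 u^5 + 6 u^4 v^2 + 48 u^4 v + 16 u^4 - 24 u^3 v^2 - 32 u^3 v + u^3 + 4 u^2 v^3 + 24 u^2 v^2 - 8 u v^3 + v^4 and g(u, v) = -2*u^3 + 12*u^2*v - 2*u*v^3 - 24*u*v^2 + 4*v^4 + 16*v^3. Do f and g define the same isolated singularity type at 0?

No.

The Hessian of f at 0 is [[0, 0], [0, 0]] with rank 0, so corank 2. A Groebner basis of the Jacobian ideal J(f) in C{u,v} is {v^4, u*v^2 - v^3/6, u^2}; counting standard monomials gives mu = 6. Corank 2; j^3 = u^3 is a perfect cube, so E-series; the 4-jet and mu = 6 give E_6. The Hessian of g at 0 is [[0, 0], [0, 0]] with rank 0, so corank 2. A Groebner basis of the Jacobian ideal J(g) in C{u,v} is {u^3 - 6*u^2*v - 48*u^2 + 192*u*v - 192*v^2, 6*u^2 + u*v^2 - 24*u*v + 24*v^2, 3*u^2 - 12*u*v + v^3 + 12*v^2}; counting standard monomials gives mu = 7. Corank 2; j^3 = -2*(u - 2*v)^3 is a perfect cube, so E-series; the 4-jet and mu = 7 give E_7. f is E_6 but g is E_7, hence not right-equivalent.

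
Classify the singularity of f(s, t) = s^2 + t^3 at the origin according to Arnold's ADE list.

A2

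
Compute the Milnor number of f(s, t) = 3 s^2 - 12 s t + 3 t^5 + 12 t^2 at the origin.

4

The Hessian of f at 0 is [[6, -12], [-12, 24]] with rank 1, so corank 1. A Groebner basis of the Jacobian ideal J(f) in C{s,t} is {t^4, s - 2*t}; counting standard monomials gives mu = 4. Corank 1: A-series; mu = 4 gives A_4.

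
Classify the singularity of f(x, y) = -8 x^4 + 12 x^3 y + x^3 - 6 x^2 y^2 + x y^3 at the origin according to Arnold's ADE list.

E_{7}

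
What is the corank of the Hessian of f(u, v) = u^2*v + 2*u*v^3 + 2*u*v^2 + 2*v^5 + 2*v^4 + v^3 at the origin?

2

Hessian at 0 has rank 0.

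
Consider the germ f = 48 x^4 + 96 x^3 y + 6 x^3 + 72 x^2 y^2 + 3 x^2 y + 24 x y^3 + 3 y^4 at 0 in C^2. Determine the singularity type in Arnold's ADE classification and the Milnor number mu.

Type D5, Milnor number mu = 5.

The Hessian of f at 0 has rank 0. Corank 2; j^3 = 3*x^2*(2*x + y) has shape L^2 M (L != M), so D-series; mu = 5 gives D_5.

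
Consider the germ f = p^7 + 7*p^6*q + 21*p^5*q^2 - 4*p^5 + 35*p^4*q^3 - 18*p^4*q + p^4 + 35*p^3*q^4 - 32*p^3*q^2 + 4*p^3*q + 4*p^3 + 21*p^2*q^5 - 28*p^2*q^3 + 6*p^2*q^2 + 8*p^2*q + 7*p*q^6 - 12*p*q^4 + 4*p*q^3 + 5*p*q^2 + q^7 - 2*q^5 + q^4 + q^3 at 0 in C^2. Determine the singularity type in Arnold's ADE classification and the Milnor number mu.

The Hessian of f at 0 is [[0, 0], [0, 0]] with rank 0, so corank 2. A Groebner basis of the Jacobian ideal J(f) in C{p,q} is {p*q^2 + 2*p*q + q^2, -4*p*q + q^3 - 2*q^2, p^2 + 3*p*q/2 + q^2/2}; counting standard monomials gives mu = 5. Corank 2; j^3 = (p + q)*(2*p + q)^2 has shape L^2 M (L != M), so D-series; mu = 5 gives D_5.

Type D5, Milnor number mu = 5.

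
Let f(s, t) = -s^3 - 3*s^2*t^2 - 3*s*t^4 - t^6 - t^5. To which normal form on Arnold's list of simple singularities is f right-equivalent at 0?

E_{8}

The Hessian of f at 0 has rank 0. Corank 2; j^3 = -s^3 is a perfect cube, so E-series; the 5-jet and mu = 8 give E_8.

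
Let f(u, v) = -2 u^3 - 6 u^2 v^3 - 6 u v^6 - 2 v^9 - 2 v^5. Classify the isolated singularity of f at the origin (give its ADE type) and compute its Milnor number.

The Hessian of f at 0 has rank 0. Corank 2; j^3 = -2*u^3 is a perfect cube, so E-series; the 5-jet and mu = 8 give E_8.

Type E_{8}, Milnor number mu = 8.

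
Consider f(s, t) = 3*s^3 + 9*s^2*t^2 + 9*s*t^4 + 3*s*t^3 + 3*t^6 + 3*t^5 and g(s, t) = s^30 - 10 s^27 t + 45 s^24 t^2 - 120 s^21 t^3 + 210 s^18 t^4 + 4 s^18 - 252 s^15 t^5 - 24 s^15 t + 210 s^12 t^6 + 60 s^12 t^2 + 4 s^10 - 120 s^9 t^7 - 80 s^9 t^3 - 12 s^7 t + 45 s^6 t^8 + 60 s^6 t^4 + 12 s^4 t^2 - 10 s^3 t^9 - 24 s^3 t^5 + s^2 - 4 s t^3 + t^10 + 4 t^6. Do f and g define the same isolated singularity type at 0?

No.

The Hessian of f at 0 is [[0, 0], [0, 0]] with rank 0, so corank 2. A Groebner basis of the Jacobian ideal J(f) in C{s,t} is {-s^2 + t^4 - t^3/3, s^3, s^2*t + s^2/3 + t^3/9, s^2 + s*t^2 + t^3/3}; counting standard monomials gives mu = 7. Corank 2; j^3 = 3*s^3 is a perfect cube, so E-series; the 4-jet and mu = 7 give E_7. The Hessian of g at 0 is [[2, 0], [0, 0]] with rank 1, so corank 1. A Groebner basis of the Jacobian ideal J(g) in C{s,t} is {s^3, -s/2 + t^3}; counting standard monomials gives mu = 9. Corank 1: A-series; mu = 9 gives A_9. f is E_7 but g is A_9, hence not right-equivalent.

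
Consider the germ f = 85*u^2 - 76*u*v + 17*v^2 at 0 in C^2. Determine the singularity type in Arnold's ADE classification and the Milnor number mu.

Type A_{1}, Milnor number mu = 1.

The Hessian of f at 0 has rank 2. Corank 0: nondegenerate Morse point, so A_1.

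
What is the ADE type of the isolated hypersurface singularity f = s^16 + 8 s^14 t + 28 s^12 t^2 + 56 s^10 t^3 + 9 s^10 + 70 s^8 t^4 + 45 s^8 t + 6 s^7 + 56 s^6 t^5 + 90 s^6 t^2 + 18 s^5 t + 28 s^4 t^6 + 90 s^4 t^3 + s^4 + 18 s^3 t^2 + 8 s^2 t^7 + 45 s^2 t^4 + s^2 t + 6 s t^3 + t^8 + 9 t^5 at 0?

D_9

The Hessian of f at 0 has rank 0. Corank 2; j^3 = s^2*t has shape L^2 M (L != M), so D-series; mu = 9 gives D_9.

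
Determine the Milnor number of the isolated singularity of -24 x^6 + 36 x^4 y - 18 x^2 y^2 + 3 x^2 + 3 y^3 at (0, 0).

2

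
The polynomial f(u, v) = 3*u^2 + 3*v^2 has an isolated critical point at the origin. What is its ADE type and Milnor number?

Type A_{1}, Milnor number mu = 1.

The Hessian of f at 0 is [[6, 0], [0, 6]] with rank 2, so corank 0. A Groebner basis of the Jacobian ideal J(f) in C{u,v} is {u, v}; counting standard monomials gives mu = 1. Corank 0: nondegenerate Morse point, so A_1.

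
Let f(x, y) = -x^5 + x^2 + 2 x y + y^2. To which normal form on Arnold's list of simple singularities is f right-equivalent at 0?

The Hessian of f at 0 has rank 1. Corank 1: A-series; mu = 4 gives A_4.

A_4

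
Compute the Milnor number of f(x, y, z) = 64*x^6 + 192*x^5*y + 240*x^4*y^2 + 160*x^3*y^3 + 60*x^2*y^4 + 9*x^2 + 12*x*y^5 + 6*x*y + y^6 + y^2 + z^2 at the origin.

5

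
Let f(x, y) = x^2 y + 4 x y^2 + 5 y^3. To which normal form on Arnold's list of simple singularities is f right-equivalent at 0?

The Hessian of f at 0 is [[0, 0], [0, 0]] with rank 0, so corank 2. A Groebner basis of the Jacobian ideal J(f) in C{x,y} is {y^3, x^2 - y^2, x*y + 2*y^2}; counting standard monomials gives mu = 4. Corank 2; j^3 = y*(x^2 + 4*x*y + 5*y^2) splits into three distinct lines over C (the quadratic factor has nonzero discriminant), so D_4.

D4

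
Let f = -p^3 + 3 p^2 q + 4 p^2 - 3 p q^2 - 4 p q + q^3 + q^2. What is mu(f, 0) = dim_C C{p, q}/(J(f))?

2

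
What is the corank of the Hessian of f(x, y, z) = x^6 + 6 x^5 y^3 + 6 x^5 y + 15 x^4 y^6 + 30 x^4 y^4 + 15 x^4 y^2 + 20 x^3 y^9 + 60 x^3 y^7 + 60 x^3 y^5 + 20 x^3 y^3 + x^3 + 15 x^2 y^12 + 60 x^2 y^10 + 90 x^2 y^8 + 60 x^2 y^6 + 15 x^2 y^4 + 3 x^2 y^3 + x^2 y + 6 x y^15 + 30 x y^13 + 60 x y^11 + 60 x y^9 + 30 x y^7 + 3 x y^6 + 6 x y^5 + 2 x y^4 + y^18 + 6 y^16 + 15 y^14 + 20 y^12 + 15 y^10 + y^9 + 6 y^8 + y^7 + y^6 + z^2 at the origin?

2

The Hessian at 0 is [[0, 0, 0], [0, 0, 0], [0, 0, 2]] of rank 1; hence corank 2.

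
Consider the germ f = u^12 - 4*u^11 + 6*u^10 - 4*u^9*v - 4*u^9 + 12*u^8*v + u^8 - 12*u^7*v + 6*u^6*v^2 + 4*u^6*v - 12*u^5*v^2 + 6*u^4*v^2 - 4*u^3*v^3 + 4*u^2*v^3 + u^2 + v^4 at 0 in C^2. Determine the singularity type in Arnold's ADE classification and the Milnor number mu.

Type A3, Milnor number mu = 3.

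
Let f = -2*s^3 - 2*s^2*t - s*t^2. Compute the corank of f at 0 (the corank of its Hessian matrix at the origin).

Hessian at 0 has rank 0.

2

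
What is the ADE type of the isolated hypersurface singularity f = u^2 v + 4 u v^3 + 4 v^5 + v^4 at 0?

D5

The Hessian of f at 0 is [[0, 0], [0, 0]] with rank 0, so corank 2. A Groebner basis of the Jacobian ideal J(f) in C{u,v} is {u*v^2, u*v/2 + v^3, u^2 - 2*u*v}; counting standard monomials gives mu = 5. Corank 2; j^3 = u^2*v has shape L^2 M (L != M), so D-series; mu = 5 gives D_5.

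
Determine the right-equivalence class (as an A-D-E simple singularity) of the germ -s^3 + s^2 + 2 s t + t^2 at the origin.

A2

The Hessian of f at 0 is [[2, 2], [2, 2]] with rank 1, so corank 1. A Groebner basis of the Jacobian ideal J(f) in C{s,t} is {t^2, s + t}; counting standard monomials gives mu = 2. Corank 1: A-series; mu = 2 gives A_2.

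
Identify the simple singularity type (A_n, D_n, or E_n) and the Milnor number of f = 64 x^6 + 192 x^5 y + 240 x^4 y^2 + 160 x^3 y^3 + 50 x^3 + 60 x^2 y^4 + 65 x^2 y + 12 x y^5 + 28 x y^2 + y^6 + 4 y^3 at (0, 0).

Type D_7, Milnor number mu = 7.

The Hessian of f at 0 is [[0, 0], [0, 0]] with rank 0, so corank 2. A Groebner basis of the Jacobian ideal J(f) in C{x,y} is {-15625*x*y/12 + y^5 - 3125*y^2/6, x*y^2 + 2*y^3/5, x^2 + 9*x*y/10 + y^2/5}; counting standard monomials gives mu = 7. Corank 2; j^3 = (2*x + y)*(5*x + 2*y)^2 has shape L^2 M (L != M), so D-series; mu = 7 gives D_7.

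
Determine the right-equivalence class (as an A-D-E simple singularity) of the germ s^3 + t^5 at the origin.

E_8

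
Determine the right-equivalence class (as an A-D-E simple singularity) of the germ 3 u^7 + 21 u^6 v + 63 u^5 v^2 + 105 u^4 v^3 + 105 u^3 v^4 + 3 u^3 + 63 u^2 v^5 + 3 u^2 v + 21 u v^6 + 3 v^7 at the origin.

D_{8}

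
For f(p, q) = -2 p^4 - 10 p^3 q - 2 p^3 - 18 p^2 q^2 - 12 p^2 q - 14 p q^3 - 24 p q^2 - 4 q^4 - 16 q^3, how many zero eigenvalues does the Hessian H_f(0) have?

2

Hessian at 0 has rank 0.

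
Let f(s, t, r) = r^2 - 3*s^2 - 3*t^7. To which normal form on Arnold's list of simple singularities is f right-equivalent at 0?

A_6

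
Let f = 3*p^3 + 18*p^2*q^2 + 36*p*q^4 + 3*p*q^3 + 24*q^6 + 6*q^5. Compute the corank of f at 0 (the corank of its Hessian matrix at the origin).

2

The Hessian at 0 is [[0, 0], [0, 0]] of rank 0; hence corank 2.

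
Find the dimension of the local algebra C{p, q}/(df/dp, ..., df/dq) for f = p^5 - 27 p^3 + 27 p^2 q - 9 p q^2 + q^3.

The Hessian of f at 0 is [[0, 0], [0, 0]] with rank 0, so corank 2. A Groebner basis of the Jacobian ideal J(f) in C{p,q} is {q^5, p*q^3 - q^4/4, p^2 - 2*p*q/3 + q^2/9}; counting standard monomials gives mu = 8. Corank 2; j^3 = -(3*p - q)^3 is a perfect cube, so E-series; the 5-jet and mu = 8 give E_8.

8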